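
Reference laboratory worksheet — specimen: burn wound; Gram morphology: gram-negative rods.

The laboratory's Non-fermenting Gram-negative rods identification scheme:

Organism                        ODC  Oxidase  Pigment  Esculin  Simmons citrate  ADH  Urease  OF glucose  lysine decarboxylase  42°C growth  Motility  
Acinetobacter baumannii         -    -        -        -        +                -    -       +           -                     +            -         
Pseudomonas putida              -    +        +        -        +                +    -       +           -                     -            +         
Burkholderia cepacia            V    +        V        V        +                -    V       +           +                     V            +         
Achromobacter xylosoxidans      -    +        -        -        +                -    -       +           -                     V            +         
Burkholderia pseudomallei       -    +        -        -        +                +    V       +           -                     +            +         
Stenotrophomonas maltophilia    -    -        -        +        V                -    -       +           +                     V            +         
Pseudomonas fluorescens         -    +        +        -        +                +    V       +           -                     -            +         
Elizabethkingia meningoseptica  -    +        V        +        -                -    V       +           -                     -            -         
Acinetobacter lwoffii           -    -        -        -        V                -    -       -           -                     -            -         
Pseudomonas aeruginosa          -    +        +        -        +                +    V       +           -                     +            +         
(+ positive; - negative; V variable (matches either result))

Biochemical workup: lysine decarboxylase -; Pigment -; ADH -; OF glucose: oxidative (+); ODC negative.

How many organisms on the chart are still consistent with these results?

OF glucose +: excludes Acinetobacter lwoffii — 9 left.
Pigment -: excludes Pseudomonas putida, Pseudomonas fluorescens, Pseudomonas aeruginosa — 6 left.
ADH -: excludes Burkholderia pseudomallei — 5 left.
ODC -: all 5 remaining candidates are consistent.
lysine decarboxylase -: excludes Burkholderia cepacia, Stenotrophomonas maltophilia — 3 left.
Still consistent: Achromobacter xylosoxidans, Acinetobacter baumannii, Elizabethkingia meningoseptica.

3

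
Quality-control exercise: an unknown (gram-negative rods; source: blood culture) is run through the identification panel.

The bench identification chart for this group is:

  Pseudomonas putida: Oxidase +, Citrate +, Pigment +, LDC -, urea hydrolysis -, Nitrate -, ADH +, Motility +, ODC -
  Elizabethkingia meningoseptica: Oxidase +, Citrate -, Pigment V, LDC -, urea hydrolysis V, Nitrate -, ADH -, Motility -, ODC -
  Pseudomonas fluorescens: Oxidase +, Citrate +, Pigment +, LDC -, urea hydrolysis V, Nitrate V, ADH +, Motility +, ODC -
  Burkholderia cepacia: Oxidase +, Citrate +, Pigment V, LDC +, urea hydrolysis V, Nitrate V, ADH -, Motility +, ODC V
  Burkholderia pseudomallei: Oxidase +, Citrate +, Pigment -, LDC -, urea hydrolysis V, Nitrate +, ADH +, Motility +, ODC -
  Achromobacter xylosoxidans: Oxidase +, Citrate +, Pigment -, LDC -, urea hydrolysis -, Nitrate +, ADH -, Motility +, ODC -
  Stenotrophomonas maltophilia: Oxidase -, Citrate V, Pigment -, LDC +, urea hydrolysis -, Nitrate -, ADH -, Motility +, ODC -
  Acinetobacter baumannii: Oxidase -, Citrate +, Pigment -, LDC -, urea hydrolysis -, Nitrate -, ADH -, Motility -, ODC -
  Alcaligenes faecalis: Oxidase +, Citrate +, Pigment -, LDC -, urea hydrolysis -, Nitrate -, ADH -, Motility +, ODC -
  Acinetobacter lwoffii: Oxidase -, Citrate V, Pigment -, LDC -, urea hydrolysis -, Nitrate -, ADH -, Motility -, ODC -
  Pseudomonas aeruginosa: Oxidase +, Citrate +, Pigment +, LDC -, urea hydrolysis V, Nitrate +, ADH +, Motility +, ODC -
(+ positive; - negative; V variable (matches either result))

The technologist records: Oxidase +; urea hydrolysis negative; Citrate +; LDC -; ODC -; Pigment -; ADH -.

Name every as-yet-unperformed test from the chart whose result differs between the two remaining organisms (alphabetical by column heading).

LDC -: excludes Burkholderia cepacia, Stenotrophomonas maltophilia — 9 left.
Pigment -: excludes Pseudomonas putida, Pseudomonas fluorescens, Pseudomonas aeruginosa — 6 left.
ODC -: all 6 remaining candidates are consistent.
Citrate +: excludes Elizabethkingia meningoseptica — 5 left.
Oxidase +: excludes Acinetobacter baumannii, Acinetobacter lwoffii — 3 left.
urea hydrolysis -: all 3 remaining candidates are consistent.
ADH -: excludes Burkholderia pseudomallei — 2 left.
Two candidates remain: Achromobacter xylosoxidans and Alcaligenes faecalis.
  Nitrate: Achromobacter xylosoxidans +, Alcaligenes faecalis - — discriminates.
  Motility: + vs + — same for both, does not separate.

Nitrate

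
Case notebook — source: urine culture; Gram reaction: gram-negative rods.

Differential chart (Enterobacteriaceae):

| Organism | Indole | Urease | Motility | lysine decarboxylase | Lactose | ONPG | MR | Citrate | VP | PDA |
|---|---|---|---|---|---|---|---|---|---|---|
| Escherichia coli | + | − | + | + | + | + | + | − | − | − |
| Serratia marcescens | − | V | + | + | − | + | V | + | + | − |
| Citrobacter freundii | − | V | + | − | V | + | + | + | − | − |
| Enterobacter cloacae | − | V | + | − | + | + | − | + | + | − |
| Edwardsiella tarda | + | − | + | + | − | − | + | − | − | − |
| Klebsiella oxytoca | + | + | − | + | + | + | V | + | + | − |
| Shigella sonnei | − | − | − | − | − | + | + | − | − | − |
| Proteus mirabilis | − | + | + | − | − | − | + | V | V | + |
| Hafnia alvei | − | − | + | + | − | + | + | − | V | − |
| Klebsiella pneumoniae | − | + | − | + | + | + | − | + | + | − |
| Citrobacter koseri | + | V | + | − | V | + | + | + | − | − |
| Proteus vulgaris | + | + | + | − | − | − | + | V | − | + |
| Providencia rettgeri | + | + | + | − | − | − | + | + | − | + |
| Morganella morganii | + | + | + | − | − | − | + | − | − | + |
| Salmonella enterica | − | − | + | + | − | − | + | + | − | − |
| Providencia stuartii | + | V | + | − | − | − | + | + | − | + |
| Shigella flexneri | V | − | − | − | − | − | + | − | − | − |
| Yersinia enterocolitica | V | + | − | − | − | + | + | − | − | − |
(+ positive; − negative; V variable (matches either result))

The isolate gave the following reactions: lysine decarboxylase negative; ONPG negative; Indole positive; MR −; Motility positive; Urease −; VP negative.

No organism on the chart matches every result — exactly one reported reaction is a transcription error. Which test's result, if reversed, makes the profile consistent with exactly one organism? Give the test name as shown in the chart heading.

As reported, no row in the chart matches all 7 reactions.
Reversing Urease → still no organism matches.
Reversing Indole → still no organism matches.
Reversing MR (to +) → unique match: Providencia stuartii.
Reversing ONPG → still no organism matches.
Reversing Motility → still no organism matches.
Reversing lysine decarboxylase → still no organism matches.
Reversing VP → still no organism matches.

MR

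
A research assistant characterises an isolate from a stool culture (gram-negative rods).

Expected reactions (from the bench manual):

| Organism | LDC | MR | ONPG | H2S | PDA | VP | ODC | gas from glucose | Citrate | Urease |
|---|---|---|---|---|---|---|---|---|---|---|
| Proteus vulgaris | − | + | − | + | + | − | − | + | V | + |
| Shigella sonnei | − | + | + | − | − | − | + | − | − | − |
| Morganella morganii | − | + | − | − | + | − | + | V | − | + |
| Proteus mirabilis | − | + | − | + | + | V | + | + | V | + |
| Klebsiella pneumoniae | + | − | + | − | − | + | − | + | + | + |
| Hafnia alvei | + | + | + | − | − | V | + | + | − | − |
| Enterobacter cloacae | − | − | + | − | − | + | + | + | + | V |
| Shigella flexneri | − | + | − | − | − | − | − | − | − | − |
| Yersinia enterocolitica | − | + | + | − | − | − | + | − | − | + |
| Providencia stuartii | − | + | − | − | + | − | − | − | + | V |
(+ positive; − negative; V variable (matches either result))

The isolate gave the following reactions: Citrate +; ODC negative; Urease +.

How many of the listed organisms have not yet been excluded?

3

Citrate +: excludes 5 organisms — 5 left.
ODC −: excludes Proteus mirabilis, Enterobacter cloacae — 3 left.
Urease +: all 3 remaining candidates are consistent.
Still consistent: Klebsiella pneumoniae, Proteus vulgaris, Providencia stuartii.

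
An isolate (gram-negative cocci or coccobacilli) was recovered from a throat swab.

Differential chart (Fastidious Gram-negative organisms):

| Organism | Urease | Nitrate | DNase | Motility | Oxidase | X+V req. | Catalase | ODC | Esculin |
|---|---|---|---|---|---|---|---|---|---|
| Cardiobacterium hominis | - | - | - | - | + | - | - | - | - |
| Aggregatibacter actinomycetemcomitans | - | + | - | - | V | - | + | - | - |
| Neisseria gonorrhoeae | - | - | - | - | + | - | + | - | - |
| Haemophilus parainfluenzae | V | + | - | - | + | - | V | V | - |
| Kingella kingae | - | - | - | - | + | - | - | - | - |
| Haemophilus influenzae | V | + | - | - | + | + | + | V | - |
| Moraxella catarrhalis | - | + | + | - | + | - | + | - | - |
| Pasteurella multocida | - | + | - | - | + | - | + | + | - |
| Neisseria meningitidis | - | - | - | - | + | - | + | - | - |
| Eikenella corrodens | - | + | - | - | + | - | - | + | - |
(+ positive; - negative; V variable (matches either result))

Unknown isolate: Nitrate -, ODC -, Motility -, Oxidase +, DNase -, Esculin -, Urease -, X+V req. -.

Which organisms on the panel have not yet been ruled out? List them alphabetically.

Urease -: all 10 remaining candidates are consistent.
Nitrate -: excludes 6 organisms — 4 left.
ODC -: all 4 remaining candidates are consistent.
DNase -: all 4 remaining candidates are consistent.
X+V req. -: all 4 remaining candidates are consistent.
Oxidase +: all 4 remaining candidates are consistent.
Motility -: all 4 remaining candidates are consistent.
Esculin -: all 4 remaining candidates are consistent.

Cardiobacterium hominis, Kingella kingae, Neisseria gonorrhoeae, Neisseria meningitidis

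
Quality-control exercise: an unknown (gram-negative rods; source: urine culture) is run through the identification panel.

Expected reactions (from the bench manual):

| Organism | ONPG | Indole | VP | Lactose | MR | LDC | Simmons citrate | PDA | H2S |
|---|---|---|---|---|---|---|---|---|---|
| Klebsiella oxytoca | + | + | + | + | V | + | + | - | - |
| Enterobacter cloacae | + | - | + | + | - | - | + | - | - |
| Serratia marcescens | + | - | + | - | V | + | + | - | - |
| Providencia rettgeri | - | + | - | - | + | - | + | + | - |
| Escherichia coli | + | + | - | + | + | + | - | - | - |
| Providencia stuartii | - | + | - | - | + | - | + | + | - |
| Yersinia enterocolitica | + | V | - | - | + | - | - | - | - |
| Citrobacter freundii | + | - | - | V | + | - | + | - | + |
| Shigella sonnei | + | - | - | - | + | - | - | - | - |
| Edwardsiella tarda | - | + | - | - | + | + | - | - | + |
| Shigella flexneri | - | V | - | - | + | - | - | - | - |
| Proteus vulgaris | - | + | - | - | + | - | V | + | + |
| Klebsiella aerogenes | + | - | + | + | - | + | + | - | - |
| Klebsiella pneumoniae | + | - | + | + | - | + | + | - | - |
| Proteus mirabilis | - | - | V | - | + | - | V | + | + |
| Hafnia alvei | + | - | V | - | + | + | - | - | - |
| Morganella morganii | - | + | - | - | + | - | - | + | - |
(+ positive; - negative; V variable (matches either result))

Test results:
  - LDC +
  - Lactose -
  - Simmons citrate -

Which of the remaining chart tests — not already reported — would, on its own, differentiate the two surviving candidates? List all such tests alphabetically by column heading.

LDC +: excludes 10 organisms — 7 left.
Simmons citrate -: excludes Klebsiella oxytoca, Serratia marcescens, Klebsiella aerogenes, Klebsiella pneumoniae — 3 left.
Lactose -: excludes Escherichia coli — 2 left.
Two candidates remain: Edwardsiella tarda and Hafnia alvei.
  ONPG: Edwardsiella tarda -, Hafnia alvei + — discriminates.
  Indole: Edwardsiella tarda +, Hafnia alvei - — discriminates.
  VP: - vs V — variable for at least one, does not separate.
  MR: + vs + — same for both, does not separate.
  PDA: - vs - — same for both, does not separate.
  H2S: Edwardsiella tarda +, Hafnia alvei - — discriminates.

H2S, Indole, ONPG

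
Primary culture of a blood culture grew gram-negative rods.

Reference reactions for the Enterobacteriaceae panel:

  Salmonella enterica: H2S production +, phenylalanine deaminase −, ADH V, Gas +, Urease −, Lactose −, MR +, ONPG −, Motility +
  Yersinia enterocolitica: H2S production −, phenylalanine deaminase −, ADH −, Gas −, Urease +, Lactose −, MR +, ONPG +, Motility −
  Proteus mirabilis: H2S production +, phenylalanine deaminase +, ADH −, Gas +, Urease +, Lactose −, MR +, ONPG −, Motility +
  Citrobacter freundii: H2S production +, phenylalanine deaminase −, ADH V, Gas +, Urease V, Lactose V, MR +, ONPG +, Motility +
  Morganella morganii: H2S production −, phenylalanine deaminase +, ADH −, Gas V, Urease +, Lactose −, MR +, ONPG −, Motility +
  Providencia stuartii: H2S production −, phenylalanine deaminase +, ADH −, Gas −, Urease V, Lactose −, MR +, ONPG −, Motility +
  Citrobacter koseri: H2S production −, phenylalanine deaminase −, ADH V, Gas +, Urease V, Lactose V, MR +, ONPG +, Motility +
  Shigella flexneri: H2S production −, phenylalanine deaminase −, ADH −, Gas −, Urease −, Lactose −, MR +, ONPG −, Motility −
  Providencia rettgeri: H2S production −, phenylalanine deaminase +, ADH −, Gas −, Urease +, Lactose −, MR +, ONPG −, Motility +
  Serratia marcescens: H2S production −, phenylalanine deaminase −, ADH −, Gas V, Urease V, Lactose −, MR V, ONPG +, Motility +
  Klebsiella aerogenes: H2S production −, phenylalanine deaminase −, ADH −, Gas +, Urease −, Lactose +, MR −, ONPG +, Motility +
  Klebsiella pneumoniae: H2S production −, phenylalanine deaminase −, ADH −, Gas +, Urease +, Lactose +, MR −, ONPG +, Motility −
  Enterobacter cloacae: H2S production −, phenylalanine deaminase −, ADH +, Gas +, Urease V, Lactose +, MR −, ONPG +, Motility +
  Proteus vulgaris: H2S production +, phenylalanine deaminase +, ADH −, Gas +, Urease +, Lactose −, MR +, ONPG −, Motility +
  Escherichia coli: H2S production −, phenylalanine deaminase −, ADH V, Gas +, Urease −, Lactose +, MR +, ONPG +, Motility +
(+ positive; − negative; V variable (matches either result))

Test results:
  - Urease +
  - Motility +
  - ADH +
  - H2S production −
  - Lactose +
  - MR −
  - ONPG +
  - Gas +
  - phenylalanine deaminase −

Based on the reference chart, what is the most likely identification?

Enterobacter cloacae

Motility +: excludes Yersinia enterocolitica, Shigella flexneri, Klebsiella pneumoniae — 12 left.
Gas +: excludes Providencia stuartii, Providencia rettgeri — 10 left.
H2S production −: excludes Salmonella enterica, Proteus mirabilis, Citrobacter freundii, Proteus vulgaris — 6 left.
ONPG +: excludes Morganella morganii — 5 left.
Lactose +: excludes Serratia marcescens — 4 left.
MR −: excludes Citrobacter koseri, Escherichia coli — 2 left.
Urease +: excludes Klebsiella aerogenes — 1 left.
ADH +: the one remaining candidate is consistent.
phenylalanine deaminase −: the one remaining candidate is consistent.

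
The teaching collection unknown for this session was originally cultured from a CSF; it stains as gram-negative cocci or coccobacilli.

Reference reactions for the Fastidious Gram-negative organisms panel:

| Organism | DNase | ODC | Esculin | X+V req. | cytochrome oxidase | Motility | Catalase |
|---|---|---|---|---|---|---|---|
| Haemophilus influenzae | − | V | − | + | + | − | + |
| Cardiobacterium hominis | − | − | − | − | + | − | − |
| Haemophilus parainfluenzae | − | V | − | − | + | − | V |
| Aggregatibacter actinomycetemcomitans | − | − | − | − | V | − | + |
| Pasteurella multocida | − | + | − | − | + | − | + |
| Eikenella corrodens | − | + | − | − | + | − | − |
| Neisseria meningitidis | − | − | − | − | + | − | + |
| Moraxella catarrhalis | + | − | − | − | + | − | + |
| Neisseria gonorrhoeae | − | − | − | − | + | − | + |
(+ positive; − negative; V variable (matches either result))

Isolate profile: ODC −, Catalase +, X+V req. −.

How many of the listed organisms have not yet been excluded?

ODC −: excludes Pasteurella multocida, Eikenella corrodens — 7 left.
Catalase +: excludes Cardiobacterium hominis — 6 left.
X+V req. −: excludes Haemophilus influenzae — 5 left.
Still consistent: Aggregatibacter actinomycetemcomitans, Haemophilus parainfluenzae, Moraxella catarrhalis, Neisseria gonorrhoeae, Neisseria meningitidis.

5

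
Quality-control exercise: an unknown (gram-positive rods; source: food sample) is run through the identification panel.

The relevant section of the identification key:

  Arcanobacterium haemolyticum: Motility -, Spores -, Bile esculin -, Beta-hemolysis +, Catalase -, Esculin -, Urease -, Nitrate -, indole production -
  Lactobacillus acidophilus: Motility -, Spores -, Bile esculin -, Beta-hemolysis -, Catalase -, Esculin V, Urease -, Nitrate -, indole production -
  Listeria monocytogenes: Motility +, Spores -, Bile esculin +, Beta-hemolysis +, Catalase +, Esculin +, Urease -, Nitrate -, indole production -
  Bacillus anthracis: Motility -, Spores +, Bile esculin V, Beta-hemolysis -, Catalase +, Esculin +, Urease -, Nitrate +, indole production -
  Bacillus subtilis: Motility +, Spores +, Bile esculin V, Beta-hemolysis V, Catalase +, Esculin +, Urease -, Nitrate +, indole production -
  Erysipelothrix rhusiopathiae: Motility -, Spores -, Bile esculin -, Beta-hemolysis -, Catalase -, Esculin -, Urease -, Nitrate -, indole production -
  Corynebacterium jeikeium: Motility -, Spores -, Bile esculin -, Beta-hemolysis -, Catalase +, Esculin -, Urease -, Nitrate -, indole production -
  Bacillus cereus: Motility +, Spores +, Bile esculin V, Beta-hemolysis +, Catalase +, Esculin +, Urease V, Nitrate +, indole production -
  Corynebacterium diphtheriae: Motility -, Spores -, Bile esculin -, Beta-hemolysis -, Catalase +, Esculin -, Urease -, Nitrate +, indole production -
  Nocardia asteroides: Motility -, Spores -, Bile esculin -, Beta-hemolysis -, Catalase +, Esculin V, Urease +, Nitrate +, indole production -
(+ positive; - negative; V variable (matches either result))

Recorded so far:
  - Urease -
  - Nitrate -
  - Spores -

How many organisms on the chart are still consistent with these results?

5

Nitrate -: excludes 5 organisms — 5 left.
Urease -: all 5 remaining candidates are consistent.
Spores -: all 5 remaining candidates are consistent.
Still consistent: Arcanobacterium haemolyticum, Corynebacterium jeikeium, Erysipelothrix rhusiopathiae, Lactobacillus acidophilus, Listeria monocytogenes.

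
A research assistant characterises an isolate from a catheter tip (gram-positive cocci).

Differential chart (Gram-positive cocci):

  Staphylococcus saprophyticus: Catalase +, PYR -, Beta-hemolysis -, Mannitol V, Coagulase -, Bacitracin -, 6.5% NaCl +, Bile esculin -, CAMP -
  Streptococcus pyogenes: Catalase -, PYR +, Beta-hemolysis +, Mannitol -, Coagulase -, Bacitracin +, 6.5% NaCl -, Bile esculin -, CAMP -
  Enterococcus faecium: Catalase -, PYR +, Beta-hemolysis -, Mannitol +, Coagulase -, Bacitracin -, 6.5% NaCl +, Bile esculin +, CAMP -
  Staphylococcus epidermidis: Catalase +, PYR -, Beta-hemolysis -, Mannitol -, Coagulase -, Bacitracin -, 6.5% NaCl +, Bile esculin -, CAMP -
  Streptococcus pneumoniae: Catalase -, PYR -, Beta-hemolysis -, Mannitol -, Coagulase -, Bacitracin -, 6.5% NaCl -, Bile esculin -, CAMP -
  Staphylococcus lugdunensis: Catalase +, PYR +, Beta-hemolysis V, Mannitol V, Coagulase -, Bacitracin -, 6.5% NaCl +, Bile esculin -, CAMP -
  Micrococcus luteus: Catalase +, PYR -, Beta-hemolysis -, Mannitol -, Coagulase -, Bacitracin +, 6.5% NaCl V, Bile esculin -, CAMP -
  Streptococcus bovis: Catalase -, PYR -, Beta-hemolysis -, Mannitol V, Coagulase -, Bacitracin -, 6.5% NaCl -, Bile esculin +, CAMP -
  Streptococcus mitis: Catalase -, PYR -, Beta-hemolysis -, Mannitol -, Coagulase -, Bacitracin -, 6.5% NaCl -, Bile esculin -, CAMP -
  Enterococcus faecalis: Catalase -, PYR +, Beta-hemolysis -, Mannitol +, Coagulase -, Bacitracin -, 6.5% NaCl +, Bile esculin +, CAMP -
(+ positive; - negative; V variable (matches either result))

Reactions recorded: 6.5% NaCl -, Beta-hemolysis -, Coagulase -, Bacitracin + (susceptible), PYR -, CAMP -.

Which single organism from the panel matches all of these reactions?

Bacitracin +: excludes 8 organisms — 2 left.
PYR -: excludes Streptococcus pyogenes — 1 left.
Coagulase -: the one remaining candidate is consistent.
Beta-hemolysis -: the one remaining candidate is consistent.
CAMP -: the one remaining candidate is consistent.
6.5% NaCl -: the one remaining candidate is consistent.

Micrococcus luteus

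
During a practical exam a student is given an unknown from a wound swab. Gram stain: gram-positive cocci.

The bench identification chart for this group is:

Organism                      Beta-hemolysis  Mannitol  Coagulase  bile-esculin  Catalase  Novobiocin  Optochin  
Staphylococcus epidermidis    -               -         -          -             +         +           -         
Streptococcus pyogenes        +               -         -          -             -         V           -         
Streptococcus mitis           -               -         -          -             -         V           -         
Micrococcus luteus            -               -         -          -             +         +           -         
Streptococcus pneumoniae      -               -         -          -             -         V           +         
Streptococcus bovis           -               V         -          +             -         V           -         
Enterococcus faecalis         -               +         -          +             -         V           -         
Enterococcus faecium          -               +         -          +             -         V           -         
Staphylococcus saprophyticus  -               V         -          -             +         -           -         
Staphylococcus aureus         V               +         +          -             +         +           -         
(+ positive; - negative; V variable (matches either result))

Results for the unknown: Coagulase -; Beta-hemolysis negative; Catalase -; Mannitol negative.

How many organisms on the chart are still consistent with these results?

Beta-hemolysis -: excludes Streptococcus pyogenes — 9 left.
Mannitol -: excludes Enterococcus faecalis, Enterococcus faecium, Staphylococcus aureus — 6 left.
Coagulase -: all 6 remaining candidates are consistent.
Catalase -: excludes Staphylococcus epidermidis, Micrococcus luteus, Staphylococcus saprophyticus — 3 left.
Still consistent: Streptococcus bovis, Streptococcus mitis, Streptococcus pneumoniae.

3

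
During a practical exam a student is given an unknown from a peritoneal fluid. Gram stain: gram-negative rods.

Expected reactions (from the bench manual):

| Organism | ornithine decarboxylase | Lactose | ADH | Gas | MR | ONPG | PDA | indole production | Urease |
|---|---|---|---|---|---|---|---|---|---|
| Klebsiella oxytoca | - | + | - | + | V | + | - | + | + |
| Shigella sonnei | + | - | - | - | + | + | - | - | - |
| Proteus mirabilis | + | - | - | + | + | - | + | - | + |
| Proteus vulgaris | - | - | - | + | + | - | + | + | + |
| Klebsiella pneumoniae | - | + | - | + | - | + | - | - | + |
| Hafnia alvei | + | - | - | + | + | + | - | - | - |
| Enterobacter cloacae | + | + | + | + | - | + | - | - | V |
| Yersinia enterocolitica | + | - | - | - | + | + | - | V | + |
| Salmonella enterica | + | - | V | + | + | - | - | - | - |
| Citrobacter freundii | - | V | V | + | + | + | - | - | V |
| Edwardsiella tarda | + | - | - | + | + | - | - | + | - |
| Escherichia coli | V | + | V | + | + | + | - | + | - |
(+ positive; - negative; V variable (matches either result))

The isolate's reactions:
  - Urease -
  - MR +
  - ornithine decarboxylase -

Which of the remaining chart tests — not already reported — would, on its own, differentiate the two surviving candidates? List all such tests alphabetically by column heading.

indole production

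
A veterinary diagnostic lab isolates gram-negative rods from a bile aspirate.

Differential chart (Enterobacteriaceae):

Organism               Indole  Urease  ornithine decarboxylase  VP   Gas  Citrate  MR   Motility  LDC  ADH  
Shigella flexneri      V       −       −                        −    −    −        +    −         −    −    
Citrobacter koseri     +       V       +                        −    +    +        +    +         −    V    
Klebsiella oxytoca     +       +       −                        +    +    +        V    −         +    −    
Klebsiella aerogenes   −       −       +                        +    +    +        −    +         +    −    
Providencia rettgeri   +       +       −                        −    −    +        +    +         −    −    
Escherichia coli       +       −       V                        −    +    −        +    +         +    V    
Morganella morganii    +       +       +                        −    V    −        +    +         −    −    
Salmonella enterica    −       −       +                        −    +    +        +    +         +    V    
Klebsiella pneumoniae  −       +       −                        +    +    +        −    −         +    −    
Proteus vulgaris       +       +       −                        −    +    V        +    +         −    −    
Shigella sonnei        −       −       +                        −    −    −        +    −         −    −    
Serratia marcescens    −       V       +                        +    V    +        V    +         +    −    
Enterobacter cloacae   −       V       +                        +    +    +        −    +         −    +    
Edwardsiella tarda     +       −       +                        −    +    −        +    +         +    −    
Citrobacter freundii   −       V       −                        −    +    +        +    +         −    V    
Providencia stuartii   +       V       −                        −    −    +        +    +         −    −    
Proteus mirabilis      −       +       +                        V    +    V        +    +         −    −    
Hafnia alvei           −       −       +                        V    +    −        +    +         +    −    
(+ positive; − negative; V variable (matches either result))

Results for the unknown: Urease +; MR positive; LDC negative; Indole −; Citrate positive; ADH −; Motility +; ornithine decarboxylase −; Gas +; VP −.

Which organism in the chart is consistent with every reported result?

Citrobacter freundii

Indole −: excludes 8 organisms — 10 left.
VP −: excludes Klebsiella aerogenes, Klebsiella pneumoniae, Serratia marcescens, Enterobacter cloacae — 6 left.
ADH −: all 6 remaining candidates are consistent.
Urease +: excludes Shigella flexneri, Salmonella enterica, Shigella sonnei, Hafnia alvei — 2 left.
LDC −: all 2 remaining candidates are consistent.
Gas +: all 2 remaining candidates are consistent.
ornithine decarboxylase −: excludes Proteus mirabilis — 1 left.
Citrate +: the one remaining candidate is consistent.
MR +: the one remaining candidate is consistent.
Motility +: the one remaining candidate is consistent.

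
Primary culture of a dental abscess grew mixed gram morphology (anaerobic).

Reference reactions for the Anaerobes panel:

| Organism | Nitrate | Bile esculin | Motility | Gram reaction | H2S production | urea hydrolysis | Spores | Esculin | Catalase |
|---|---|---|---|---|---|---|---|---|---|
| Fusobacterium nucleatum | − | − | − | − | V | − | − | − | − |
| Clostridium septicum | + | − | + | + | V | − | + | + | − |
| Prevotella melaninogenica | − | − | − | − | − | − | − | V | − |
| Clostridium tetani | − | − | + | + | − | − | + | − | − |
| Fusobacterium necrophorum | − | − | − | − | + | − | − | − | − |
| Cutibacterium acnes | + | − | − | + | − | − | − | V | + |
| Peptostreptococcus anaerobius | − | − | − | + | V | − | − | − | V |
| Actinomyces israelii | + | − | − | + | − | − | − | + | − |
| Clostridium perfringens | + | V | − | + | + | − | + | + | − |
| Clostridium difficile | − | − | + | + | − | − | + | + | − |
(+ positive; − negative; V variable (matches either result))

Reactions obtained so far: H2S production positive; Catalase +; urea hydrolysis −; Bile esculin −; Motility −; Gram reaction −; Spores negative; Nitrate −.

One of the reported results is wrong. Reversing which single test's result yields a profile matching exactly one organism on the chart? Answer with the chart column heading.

As reported, no row in the chart matches all 8 reactions.
Reversing Motility → still no organism matches.
Reversing Nitrate → still no organism matches.
Reversing Bile esculin → still no organism matches.
Reversing urea hydrolysis → still no organism matches.
Reversing Spores → still no organism matches.
Reversing Catalase → 2 organisms match (not unique).
Reversing Gram reaction (to +) → unique match: Peptostreptococcus anaerobius.
Reversing H2S production → still no organism matches.

Gram reaction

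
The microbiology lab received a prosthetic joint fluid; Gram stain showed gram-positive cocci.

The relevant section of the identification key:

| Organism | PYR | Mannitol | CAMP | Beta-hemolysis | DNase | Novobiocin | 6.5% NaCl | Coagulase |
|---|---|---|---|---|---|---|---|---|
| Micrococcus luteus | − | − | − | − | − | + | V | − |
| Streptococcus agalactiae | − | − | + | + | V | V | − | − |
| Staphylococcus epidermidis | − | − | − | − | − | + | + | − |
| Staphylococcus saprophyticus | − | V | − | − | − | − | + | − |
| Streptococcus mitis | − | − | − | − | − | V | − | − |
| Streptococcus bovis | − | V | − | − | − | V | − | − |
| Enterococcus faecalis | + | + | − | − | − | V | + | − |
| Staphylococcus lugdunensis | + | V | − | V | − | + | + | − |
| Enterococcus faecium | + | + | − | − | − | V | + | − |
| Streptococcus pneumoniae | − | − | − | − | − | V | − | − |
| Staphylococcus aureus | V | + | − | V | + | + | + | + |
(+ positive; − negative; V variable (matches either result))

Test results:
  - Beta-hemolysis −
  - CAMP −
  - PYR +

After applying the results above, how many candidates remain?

4

CAMP −: excludes Streptococcus agalactiae — 10 left.
PYR +: excludes 6 organisms — 4 left.
Beta-hemolysis −: all 4 remaining candidates are consistent.
Still consistent: Enterococcus faecalis, Enterococcus faecium, Staphylococcus aureus, Staphylococcus lugdunensis.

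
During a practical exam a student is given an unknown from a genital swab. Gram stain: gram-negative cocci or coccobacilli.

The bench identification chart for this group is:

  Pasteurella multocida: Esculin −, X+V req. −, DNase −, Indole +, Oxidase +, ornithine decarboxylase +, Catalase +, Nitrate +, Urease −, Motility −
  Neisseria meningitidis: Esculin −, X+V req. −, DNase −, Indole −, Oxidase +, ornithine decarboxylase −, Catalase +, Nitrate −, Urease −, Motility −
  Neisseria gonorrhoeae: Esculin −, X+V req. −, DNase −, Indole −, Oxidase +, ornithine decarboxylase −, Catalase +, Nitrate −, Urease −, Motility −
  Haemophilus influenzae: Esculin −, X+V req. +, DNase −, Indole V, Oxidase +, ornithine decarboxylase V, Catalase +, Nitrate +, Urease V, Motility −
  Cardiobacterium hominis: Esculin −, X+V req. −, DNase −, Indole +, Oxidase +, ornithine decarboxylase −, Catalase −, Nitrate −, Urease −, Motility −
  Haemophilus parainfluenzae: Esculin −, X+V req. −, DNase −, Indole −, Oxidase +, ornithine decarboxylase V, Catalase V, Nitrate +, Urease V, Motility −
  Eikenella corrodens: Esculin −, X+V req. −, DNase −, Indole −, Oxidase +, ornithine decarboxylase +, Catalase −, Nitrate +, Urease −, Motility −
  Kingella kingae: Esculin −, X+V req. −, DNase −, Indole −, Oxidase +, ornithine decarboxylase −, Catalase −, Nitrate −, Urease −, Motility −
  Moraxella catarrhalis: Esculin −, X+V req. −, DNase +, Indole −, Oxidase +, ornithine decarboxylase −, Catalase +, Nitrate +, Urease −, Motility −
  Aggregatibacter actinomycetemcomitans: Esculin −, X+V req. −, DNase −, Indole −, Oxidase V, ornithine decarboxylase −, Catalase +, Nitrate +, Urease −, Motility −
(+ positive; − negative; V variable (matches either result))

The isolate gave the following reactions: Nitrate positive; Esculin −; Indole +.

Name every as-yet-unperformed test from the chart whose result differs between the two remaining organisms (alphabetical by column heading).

X+V req.

Esculin −: all 10 remaining candidates are consistent.
Nitrate +: excludes Neisseria meningitidis, Neisseria gonorrhoeae, Cardiobacterium hominis, Kingella kingae — 6 left.
Indole +: excludes Haemophilus parainfluenzae, Eikenella corrodens, Moraxella catarrhalis, Aggregatibacter actinomycetemcomitans — 2 left.
Two candidates remain: Haemophilus influenzae and Pasteurella multocida.
  X+V req.: Haemophilus influenzae +, Pasteurella multocida − — discriminates.
  DNase: − vs − — same for both, does not separate.
  Oxidase: + vs + — same for both, does not separate.
  ornithine decarboxylase: V vs + — variable for at least one, does not separate.
  Catalase: + vs + — same for both, does not separate.
  Urease: V vs − — variable for at least one, does not separate.
  Motility: − vs − — same for both, does not separate.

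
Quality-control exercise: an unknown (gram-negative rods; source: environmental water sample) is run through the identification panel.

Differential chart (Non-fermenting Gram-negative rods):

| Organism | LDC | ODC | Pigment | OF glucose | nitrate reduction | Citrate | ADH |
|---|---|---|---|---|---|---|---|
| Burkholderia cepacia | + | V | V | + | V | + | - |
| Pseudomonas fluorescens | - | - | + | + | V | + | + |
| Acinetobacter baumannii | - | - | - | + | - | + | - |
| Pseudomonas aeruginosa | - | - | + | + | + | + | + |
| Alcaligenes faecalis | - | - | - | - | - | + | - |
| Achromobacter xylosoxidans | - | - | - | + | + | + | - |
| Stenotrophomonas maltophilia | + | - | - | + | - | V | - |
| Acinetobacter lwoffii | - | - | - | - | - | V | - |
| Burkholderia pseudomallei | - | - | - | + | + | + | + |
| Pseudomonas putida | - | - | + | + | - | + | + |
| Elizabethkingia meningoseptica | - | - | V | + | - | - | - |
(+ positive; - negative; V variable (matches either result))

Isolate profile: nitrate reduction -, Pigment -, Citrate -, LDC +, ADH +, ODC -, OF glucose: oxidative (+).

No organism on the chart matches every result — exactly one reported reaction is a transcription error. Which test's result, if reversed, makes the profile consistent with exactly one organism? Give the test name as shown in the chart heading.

ADH

As reported, no row in the chart matches all 7 reactions.
Reversing ADH (to -) → unique match: Stenotrophomonas maltophilia.
Reversing OF glucose → still no organism matches.
Reversing Citrate → still no organism matches.
Reversing ODC → still no organism matches.
Reversing LDC → still no organism matches.
Reversing Pigment → still no organism matches.
Reversing nitrate reduction → still no organism matches.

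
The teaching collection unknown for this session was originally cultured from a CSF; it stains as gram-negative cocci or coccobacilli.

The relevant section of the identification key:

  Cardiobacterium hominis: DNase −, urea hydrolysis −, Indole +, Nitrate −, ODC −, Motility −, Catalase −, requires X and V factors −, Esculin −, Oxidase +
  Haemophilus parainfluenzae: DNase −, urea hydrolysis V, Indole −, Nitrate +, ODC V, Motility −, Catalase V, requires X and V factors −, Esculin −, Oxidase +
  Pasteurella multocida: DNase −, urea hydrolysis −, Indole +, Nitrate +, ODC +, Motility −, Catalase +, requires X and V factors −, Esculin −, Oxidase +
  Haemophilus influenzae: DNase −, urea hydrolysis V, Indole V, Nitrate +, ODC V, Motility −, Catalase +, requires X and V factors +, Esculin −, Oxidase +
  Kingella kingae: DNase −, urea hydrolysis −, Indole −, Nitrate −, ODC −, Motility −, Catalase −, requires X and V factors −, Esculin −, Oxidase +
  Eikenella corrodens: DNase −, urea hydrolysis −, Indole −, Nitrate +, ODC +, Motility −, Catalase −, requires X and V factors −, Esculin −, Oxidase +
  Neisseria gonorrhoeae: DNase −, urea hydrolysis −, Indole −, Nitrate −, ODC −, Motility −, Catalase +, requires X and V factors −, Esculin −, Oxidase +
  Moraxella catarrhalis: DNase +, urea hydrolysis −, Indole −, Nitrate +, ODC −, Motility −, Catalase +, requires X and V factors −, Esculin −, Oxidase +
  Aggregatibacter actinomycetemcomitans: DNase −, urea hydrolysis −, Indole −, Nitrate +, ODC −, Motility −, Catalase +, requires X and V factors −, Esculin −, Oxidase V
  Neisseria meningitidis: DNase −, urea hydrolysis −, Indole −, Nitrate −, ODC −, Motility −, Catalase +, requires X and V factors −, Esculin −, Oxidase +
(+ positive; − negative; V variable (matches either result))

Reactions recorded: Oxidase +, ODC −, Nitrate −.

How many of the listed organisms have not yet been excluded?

4

ODC −: excludes Pasteurella multocida, Eikenella corrodens — 8 left.
Oxidase +: all 8 remaining candidates are consistent.
Nitrate −: excludes Haemophilus parainfluenzae, Haemophilus influenzae, Moraxella catarrhalis, Aggregatibacter actinomycetemcomitans — 4 left.
Still consistent: Cardiobacterium hominis, Kingella kingae, Neisseria gonorrhoeae, Neisseria meningitidis.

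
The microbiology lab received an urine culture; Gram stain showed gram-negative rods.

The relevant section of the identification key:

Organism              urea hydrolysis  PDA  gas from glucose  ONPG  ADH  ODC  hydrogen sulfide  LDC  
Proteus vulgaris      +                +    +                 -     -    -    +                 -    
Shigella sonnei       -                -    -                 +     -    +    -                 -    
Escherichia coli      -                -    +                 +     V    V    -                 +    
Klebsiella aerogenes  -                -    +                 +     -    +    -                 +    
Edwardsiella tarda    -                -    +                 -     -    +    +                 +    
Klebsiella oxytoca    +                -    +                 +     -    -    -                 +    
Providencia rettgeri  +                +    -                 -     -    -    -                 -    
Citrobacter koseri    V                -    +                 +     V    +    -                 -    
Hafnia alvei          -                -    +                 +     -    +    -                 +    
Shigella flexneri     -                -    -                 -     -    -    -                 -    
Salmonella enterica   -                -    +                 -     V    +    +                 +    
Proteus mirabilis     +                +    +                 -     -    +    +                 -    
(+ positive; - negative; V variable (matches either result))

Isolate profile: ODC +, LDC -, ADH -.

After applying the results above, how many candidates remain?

3

ODC +: excludes Proteus vulgaris, Klebsiella oxytoca, Providencia rettgeri, Shigella flexneri — 8 left.
LDC -: excludes 5 organisms — 3 left.
ADH -: all 3 remaining candidates are consistent.
Still consistent: Citrobacter koseri, Proteus mirabilis, Shigella sonnei.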